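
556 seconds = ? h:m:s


0h 9m 16s

Hours: 556 ÷ 3600 = 0 remainder 556
Minutes: 556 ÷ 60 = 9 remainder 16
Seconds: 16


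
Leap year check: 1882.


No

Rules: divisible by 4 AND (not by 100 OR by 400)
1882 ÷ 4 = 470 remainder 2 → not divisible by 4
Not divisible by 4 → not a leap year


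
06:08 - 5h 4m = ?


Start: 368 minutes from midnight
Subtract: 304 minutes
Remaining: 368 - 304 = 64
Hours: 1, Minutes: 4

01:04


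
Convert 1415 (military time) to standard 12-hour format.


2:15 PM

Hour: 14
14 - 12 = 2 → PM


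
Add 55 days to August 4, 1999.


Start: August 4, 1999
Add 55 days
August 4 → September 1: 31 - 4 + 1 = 28 days (55 - 28 = 27 left)
September 1 + 27 = September 28, 1999

September 28, 1999


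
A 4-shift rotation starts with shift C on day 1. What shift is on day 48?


Shift B

Shifts: A, B, C, D
Start: C (index 2)
Day 48: (2 + 48 - 1) mod 4
= 49 mod 4
= 1
Index 1 → shift B


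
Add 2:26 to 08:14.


Start: 494 minutes from midnight
Add: 146 minutes
Total: 640 minutes
Hours: 640 ÷ 60 = 10 remainder 40

10:40


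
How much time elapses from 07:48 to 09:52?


2h 4m

End time in minutes: 9×60 + 52 = 592
Start time in minutes: 7×60 + 48 = 468
Difference = 592 - 468 = 124 minutes
= 2 hours 4 minutes


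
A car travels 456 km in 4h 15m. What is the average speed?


Distance: 456 km
Time: 4h 15m = 255 min = 255/60 = 17/4 hours
Speed = 456 ÷ (17/4) = 456 × 4 / 17 = 1824/17 ≈ 107.3 km/h

107.3 km/h


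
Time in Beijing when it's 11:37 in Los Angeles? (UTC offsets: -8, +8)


03:37 (next day)

Time difference = UTC+8 - UTC-8 = +16 hours
New hour = (11 + 16) mod 24
= 27 mod 24 = 3
Minutes unchanged → 03:37; 27 ≥ 24 → next day


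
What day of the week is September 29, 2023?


Friday

Zeller's congruence:
q=29, m=9, k=23, j=20
h = (29 + ⌊13×10/5⌋ + 23 + ⌊23/4⌋ + ⌊20/4⌋ - 2×20) mod 7
= (29 + 26 + 23 + 5 + 5 - 40) mod 7
= 48 mod 7 = 6
h=6 → Friday


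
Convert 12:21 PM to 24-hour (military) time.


12:21

Input: 12:21 PM
12 PM → 12 (noon)


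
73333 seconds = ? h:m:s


Hours: 73333 ÷ 3600 = 20 remainder 1333
Minutes: 1333 ÷ 60 = 22 remainder 13
Seconds: 13

20h 22m 13s


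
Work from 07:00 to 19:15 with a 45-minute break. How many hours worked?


Total time = (19×60+15) - (7×60+0)
= 1155 - 420 = 735 min
Minus break: 735 - 45 = 690 min
= 11h 30m

11h 30m (690 minutes)


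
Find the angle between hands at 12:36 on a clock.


162.0°

Hour hand (12 ≡ 0 on the dial): 0×30 + 36×0.5 = 18.0°
Minute hand = 36×6 = 216°
Difference = |18.0 - 216| = 198.0°
Since > 180°: 360 - 198.0 = 162.0°


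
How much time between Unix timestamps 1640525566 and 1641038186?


512620 seconds (142.4 hours / 5.93 days)

Difference = 1641038186 - 1640525566 = 512620 seconds
In hours: 512620 / 3600 ≈ 142.4
In days: 512620 / 86400 ≈ 5.93


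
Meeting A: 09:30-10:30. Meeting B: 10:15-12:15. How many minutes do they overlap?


Meeting A: 570-630 (in minutes from midnight)
Meeting B: 615-735
Overlap start = max(570, 615) = 615
Overlap end = min(630, 735) = 630
Overlap = max(0, 630 - 615) = 15 min

15 minutes


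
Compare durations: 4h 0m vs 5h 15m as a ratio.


Duration 1: 240 minutes
Duration 2: 315 minutes
Ratio = 240:315
GCD = 15
Simplified = 16:21
As a decimal: 16/21 ≈ 0.76

16:21 (0.76)


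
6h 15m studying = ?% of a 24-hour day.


26.0%

Time: 375 minutes
Day: 1440 minutes
Percentage = (375/1440) × 100 ≈ 26.0%


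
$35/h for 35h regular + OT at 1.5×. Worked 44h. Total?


$1697.50

Regular: 35h × $35 = $1225.00
Overtime: 44 - 35 = 9h
OT pay: 9h × $35 × 1.5 = $472.50
Total = $1225.00 + $472.50 = $1697.50


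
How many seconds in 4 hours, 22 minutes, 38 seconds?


15758 seconds

Hours: 4 × 3600 = 14400
Minutes: 22 × 60 = 1320
Seconds: 38
Total = 14400 + 1320 + 38 = 15758


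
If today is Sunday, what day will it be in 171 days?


Start: Sunday (index 6)
(6 + 171) mod 7
= 177 mod 7
= 2
Index 2 → Wednesday

Wednesday


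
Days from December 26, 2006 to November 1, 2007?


310 days

From December 26, 2006 to November 1, 2007
Rest of December 2006: 31 - 26 = 5
Full months: January 31, February 2007 28, March 31, April 30, May 31, June 30, July 31, August 31, September 30, October 31
Days into November 2007: 1
Total = 5 + 31 + 28 + 31 + 30 + 31 + 30 + 31 + 31 + 30 + 31 + 1 = 310 days


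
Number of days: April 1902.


30 days

Month: April (month 4)
April has 30 days


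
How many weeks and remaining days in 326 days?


Weeks: 326 ÷ 7 = 46 remainder 4

46 weeks 4 days


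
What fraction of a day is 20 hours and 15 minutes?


Total minutes: 20×60 + 15 = 1215
Day = 24×60 = 1440 minutes
Fraction = 1215/1440 ≈ 0.8438
As a percentage: 1215/1440 × 100 ≈ 84.38%

0.8438 (84.38%)


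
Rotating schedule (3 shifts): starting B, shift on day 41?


Shift C

Shifts: A, B, C
Start: B (index 1)
Day 41: (1 + 41 - 1) mod 3
= 41 mod 3
= 2
Index 2 → shift C


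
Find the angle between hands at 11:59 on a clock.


5.5°

Hour hand = 11×30 + 59×0.5 = 359.5°
Minute hand = 59×6 = 354°
Difference = |359.5 - 354| = 5.5°


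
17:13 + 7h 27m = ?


Start: 1033 minutes from midnight
Add: 447 minutes
Total: 1480 minutes
Hours: 1480 ÷ 60 = 24 remainder 40
24 ≥ 24 → 24 - 24 = 0 (next day)

00:40 (next day)


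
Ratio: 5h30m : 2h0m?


Duration 1: 330 minutes
Duration 2: 120 minutes
Ratio = 330:120
GCD = 30
Simplified = 11:4
As a decimal: 11/4 = 2.75

11:4 (2.75)


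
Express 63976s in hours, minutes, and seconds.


17h 46m 16s

Hours: 63976 ÷ 3600 = 17 remainder 2776
Minutes: 2776 ÷ 60 = 46 remainder 16
Seconds: 16


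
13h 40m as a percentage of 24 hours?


0.5694 (56.94%)

Total minutes: 13×60 + 40 = 820
Day = 24×60 = 1440 minutes
Fraction = 820/1440 ≈ 0.5694
As a percentage: 820/1440 × 100 ≈ 56.94%


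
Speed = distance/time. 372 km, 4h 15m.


87.5 km/h

Distance: 372 km
Time: 4h 15m = 255 min = 255/60 = 17/4 hours
Speed = 372 ÷ (17/4) = 372 × 4 / 17 = 1488/17 ≈ 87.5 km/h


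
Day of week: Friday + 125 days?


Thursday

Start: Friday (index 4)
(4 + 125) mod 7
= 129 mod 7
= 3
Index 3 → Thursday


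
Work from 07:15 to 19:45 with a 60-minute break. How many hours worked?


11h 30m (690 minutes)

Total time = (19×60+45) - (7×60+15)
= 1185 - 435 = 750 min
Minus break: 750 - 60 = 690 min
= 11h 30m


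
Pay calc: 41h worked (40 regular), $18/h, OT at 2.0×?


$756.00

Regular: 40h × $18 = $720.00
Overtime: 41 - 40 = 1h
OT pay: 1h × $18 × 2.0 = $36.00
Total = $720.00 + $36.00 = $756.00


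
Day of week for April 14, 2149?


Monday

Zeller's congruence:
q=14, m=4, k=49, j=21
h = (14 + ⌊13×5/5⌋ + 49 + ⌊49/4⌋ + ⌊21/4⌋ - 2×21) mod 7
= (14 + 13 + 49 + 12 + 5 - 42) mod 7
= 51 mod 7 = 2
h=2 → Monday


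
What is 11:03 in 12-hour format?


11:03 AM

Hour: 11
11 < 12 → AM


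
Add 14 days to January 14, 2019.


January 28, 2019

Start: January 14, 2019
Add 14 days
January 14 + 14 = January 28, 2019


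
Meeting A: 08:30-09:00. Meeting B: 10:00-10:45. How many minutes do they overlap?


0 minutes

Meeting A: 510-540 (in minutes from midnight)
Meeting B: 600-645
Overlap start = max(510, 600) = 600
Overlap end = min(540, 645) = 540
Overlap = max(0, 540 - 600) = 0 min


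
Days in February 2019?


Month: February (month 2)
February: 28 or 29 (leap year)
2019 leap year? No

28 days


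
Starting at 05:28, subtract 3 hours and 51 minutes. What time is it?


Start: 328 minutes from midnight
Subtract: 231 minutes
Remaining: 328 - 231 = 97
Hours: 1, Minutes: 37

01:37


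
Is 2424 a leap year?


Yes

Rules: divisible by 4 AND (not by 100 OR by 400)
2424 ÷ 4 = 606 exactly → divisible by 4
2424 ÷ 100 = 24 remainder 24 → not divisible by 100
Divisible by 4 but not by 100 → leap year


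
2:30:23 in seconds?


Hours: 2 × 3600 = 7200
Minutes: 30 × 60 = 1800
Seconds: 23
Total = 7200 + 1800 + 23 = 9023

9023 seconds


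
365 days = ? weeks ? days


Weeks: 365 ÷ 7 = 52 remainder 1

52 weeks 1 days


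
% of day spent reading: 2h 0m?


8.3%

Time: 120 minutes
Day: 1440 minutes
Percentage = (120/1440) × 100 ≈ 8.3%


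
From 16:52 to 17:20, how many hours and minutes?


0h 28m

End time in minutes: 17×60 + 20 = 1040
Start time in minutes: 16×60 + 52 = 1012
Difference = 1040 - 1012 = 28 minutes
= 0 hours 28 minutes


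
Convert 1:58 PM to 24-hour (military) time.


Input: 1:58 PM
PM: 1 + 12 = 13

13:58


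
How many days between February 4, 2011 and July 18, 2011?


From February 4, 2011 to July 18, 2011
Rest of February 2011: 28 - 4 = 24
Full months: March 31, April 30, May 31, June 30
Days into July 2011: 18
Total = 24 + 31 + 30 + 31 + 30 + 18 = 164 days

164 days


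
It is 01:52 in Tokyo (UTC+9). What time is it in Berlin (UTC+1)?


17:52 (previous day)

Time difference = UTC+1 - UTC+9 = -8 hours
New hour = (1 -8) mod 24
= -7 mod 24 = 17
Minutes unchanged → 17:52; -7 < 0 → previous day


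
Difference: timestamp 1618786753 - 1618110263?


676490 seconds (187.9 hours / 7.83 days)

Difference = 1618786753 - 1618110263 = 676490 seconds
In hours: 676490 / 3600 ≈ 187.9
In days: 676490 / 86400 ≈ 7.83


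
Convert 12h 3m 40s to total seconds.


43420 seconds

Hours: 12 × 3600 = 43200
Minutes: 3 × 60 = 180
Seconds: 40
Total = 43200 + 180 + 40 = 43420


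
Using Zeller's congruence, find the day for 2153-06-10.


Sunday

Zeller's congruence:
q=10, m=6, k=53, j=21
h = (10 + ⌊13×7/5⌋ + 53 + ⌊53/4⌋ + ⌊21/4⌋ - 2×21) mod 7
= (10 + 18 + 53 + 13 + 5 - 42) mod 7
= 57 mod 7 = 1
h=1 → Sunday


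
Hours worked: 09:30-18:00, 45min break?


7h 45m (465 minutes)

Total time = (18×60+0) - (9×60+30)
= 1080 - 570 = 510 min
Minus break: 510 - 45 = 465 min
= 7h 45m


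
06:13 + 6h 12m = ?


12:25

Start: 373 minutes from midnight
Add: 372 minutes
Total: 745 minutes
Hours: 745 ÷ 60 = 12 remainder 25


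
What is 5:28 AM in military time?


05:28

Input: 5:28 AM
AM hour stays: 5


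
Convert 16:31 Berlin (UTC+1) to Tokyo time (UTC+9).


00:31 (next day)

Time difference = UTC+9 - UTC+1 = +8 hours
New hour = (16 + 8) mod 24
= 24 mod 24 = 0
Minutes unchanged → 00:31; 24 ≥ 24 → next day


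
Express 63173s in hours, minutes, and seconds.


Hours: 63173 ÷ 3600 = 17 remainder 1973
Minutes: 1973 ÷ 60 = 32 remainder 53
Seconds: 53

17h 32m 53s


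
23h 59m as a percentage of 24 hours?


Total minutes: 23×60 + 59 = 1439
Day = 24×60 = 1440 minutes
Fraction = 1439/1440 ≈ 0.9993
As a percentage: 1439/1440 × 100 ≈ 99.93%

0.9993 (99.93%)


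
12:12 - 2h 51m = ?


Start: 732 minutes from midnight
Subtract: 171 minutes
Remaining: 732 - 171 = 561
Hours: 9, Minutes: 21

09:21


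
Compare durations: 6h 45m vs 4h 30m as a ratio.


3:2 (1.50)

Duration 1: 405 minutes
Duration 2: 270 minutes
Ratio = 405:270
GCD = 135
Simplified = 3:2
As a decimal: 3/2 = 1.50


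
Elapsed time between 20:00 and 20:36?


0h 36m

End time in minutes: 20×60 + 36 = 1236
Start time in minutes: 20×60 + 0 = 1200
Difference = 1236 - 1200 = 36 minutes
= 0 hours 36 minutes


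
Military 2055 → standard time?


8:55 PM

Hour: 20
20 - 12 = 8 → PM


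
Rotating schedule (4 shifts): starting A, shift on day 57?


Shifts: A, B, C, D
Start: A (index 0)
Day 57: (0 + 57 - 1) mod 4
= 56 mod 4
= 0
Index 0 → shift A

Shift A


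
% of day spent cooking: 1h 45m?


7.3%

Time: 105 minutes
Day: 1440 minutes
Percentage = (105/1440) × 100 ≈ 7.3%


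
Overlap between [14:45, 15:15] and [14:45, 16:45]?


Meeting A: 885-915 (in minutes from midnight)
Meeting B: 885-1005
Overlap start = max(885, 885) = 885
Overlap end = min(915, 1005) = 915
Overlap = max(0, 915 - 885) = 30 min

30 minutes


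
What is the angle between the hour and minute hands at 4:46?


Hour hand = 4×30 + 46×0.5 = 143.0°
Minute hand = 46×6 = 276°
Difference = |143.0 - 276| = 133.0°

133.0°


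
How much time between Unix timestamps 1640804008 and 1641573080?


769072 seconds (213.6 hours / 8.90 days)

Difference = 1641573080 - 1640804008 = 769072 seconds
In hours: 769072 / 3600 ≈ 213.6
In days: 769072 / 86400 ≈ 8.90


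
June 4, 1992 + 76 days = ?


Start: June 4, 1992
Add 76 days
June 4 → July 1: 30 - 4 + 1 = 27 days (76 - 27 = 49 left)
July 1 → August 1: 31 - 1 + 1 = 31 days (49 - 31 = 18 left)
August 1 + 18 = August 19, 1992

August 19, 1992


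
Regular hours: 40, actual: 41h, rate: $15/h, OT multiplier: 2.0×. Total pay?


$630.00

Regular: 40h × $15 = $600.00
Overtime: 41 - 40 = 1h
OT pay: 1h × $15 × 2.0 = $30.00
Total = $600.00 + $30.00 = $630.00


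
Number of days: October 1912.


Month: October (month 10)
October has 31 days

31 days


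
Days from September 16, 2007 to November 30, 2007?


From September 16, 2007 to November 30, 2007
Rest of September 2007: 30 - 16 = 14
Full months: October 31
Days into November 2007: 30
Total = 14 + 31 + 30 = 75 days

75 days


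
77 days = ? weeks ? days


Weeks: 77 ÷ 7 = 11 remainder 0

11 weeks 0 days


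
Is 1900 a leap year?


No

Rules: divisible by 4 AND (not by 100 OR by 400)
1900 ÷ 4 = 475 exactly → divisible by 4
1900 ÷ 100 = 19 exactly → divisible by 100
1900 ÷ 400 = 4 remainder 300 → not divisible by 400
Divisible by 100 but not by 400 → not a leap year


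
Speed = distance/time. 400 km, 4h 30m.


88.9 km/h

Distance: 400 km
Time: 4h 30m = 270 min = 270/60 = 9/2 hours
Speed = 400 ÷ (9/2) = 400 × 2 / 9 = 800/9 ≈ 88.9 km/h


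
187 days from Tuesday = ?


Start: Tuesday (index 1)
(1 + 187) mod 7
= 188 mod 7
= 6
Index 6 → Sunday

Sunday


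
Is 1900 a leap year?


No

Rules: divisible by 4 AND (not by 100 OR by 400)
1900 ÷ 4 = 475 exactly → divisible by 4
1900 ÷ 100 = 19 exactly → divisible by 100
1900 ÷ 400 = 4 remainder 300 → not divisible by 400
Divisible by 100 but not by 400 → not a leap year


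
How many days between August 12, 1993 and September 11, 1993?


From August 12, 1993 to September 11, 1993
Rest of August 1993: 31 - 12 = 19
Days into September 1993: 11
Total = 19 + 11 = 30 days

30 days


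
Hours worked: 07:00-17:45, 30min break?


10h 15m (615 minutes)

Total time = (17×60+45) - (7×60+0)
= 1065 - 420 = 645 min
Minus break: 645 - 30 = 615 min
= 10h 15m


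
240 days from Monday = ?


Start: Monday (index 0)
(0 + 240) mod 7
= 240 mod 7
= 2
Index 2 → Wednesday

Wednesday


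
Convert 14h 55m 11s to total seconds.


53711 seconds

Hours: 14 × 3600 = 50400
Minutes: 55 × 60 = 3300
Seconds: 11
Total = 50400 + 3300 + 11 = 53711


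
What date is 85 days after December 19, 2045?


March 14, 2046

Start: December 19, 2045
Add 85 days
December 19 → January 1: 31 - 19 + 1 = 13 days (85 - 13 = 72 left)
January 1 → February 1: 31 - 1 + 1 = 31 days (72 - 31 = 41 left)
February 1 → March 1: 28 - 1 + 1 = 28 days (41 - 28 = 13 left)
March 1 + 13 = March 14, 2046


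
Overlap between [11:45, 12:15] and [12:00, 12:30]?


15 minutes

Meeting A: 705-735 (in minutes from midnight)
Meeting B: 720-750
Overlap start = max(705, 720) = 720
Overlap end = min(735, 750) = 735
Overlap = max(0, 735 - 720) = 15 min


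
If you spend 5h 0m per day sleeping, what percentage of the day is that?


Time: 300 minutes
Day: 1440 minutes
Percentage = (300/1440) × 100 ≈ 20.8%

20.8%


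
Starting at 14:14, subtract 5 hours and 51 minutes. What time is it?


Start: 854 minutes from midnight
Subtract: 351 minutes
Remaining: 854 - 351 = 503
Hours: 8, Minutes: 23

08:23


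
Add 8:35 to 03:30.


Start: 210 minutes from midnight
Add: 515 minutes
Total: 725 minutes
Hours: 725 ÷ 60 = 12 remainder 5

12:05


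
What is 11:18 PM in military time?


23:18

Input: 11:18 PM
PM: 11 + 12 = 23


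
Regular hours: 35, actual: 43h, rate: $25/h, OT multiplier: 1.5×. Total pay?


$1175.00

Regular: 35h × $25 = $875.00
Overtime: 43 - 35 = 8h
OT pay: 8h × $25 × 1.5 = $300.00
Total = $875.00 + $300.00 = $1175.00


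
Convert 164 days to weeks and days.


Weeks: 164 ÷ 7 = 23 remainder 3

23 weeks 3 days


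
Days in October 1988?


Month: October (month 10)
October has 31 days

31 days


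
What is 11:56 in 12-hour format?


11:56 AM

Hour: 11
11 < 12 → AM


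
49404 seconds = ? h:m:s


13h 43m 24s

Hours: 49404 ÷ 3600 = 13 remainder 2604
Minutes: 2604 ÷ 60 = 43 remainder 24
Seconds: 24


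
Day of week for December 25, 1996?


Zeller's congruence:
q=25, m=12, k=96, j=19
h = (25 + ⌊13×13/5⌋ + 96 + ⌊96/4⌋ + ⌊19/4⌋ - 2×19) mod 7
= (25 + 33 + 96 + 24 + 4 - 38) mod 7
= 144 mod 7 = 4
h=4 → Wednesday

Wednesday


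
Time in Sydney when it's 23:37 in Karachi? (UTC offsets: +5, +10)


Time difference = UTC+10 - UTC+5 = +5 hours
New hour = (23 + 5) mod 24
= 28 mod 24 = 4
Minutes unchanged → 04:37; 28 ≥ 24 → next day

04:37 (next day)


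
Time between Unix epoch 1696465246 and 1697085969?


Difference = 1697085969 - 1696465246 = 620723 seconds
In hours: 620723 / 3600 ≈ 172.4
In days: 620723 / 86400 ≈ 7.18

620723 seconds (172.4 hours / 7.18 days)


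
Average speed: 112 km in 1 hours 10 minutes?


96.0 km/h

Distance: 112 km
Time: 1h 10m = 70 min = 70/60 = 7/6 hours
Speed = 112 ÷ (7/6) = 112 × 6 / 7 = 672/7 = 96.0 km/h


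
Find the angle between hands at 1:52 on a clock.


Hour hand = 1×30 + 52×0.5 = 56.0°
Minute hand = 52×6 = 312°
Difference = |56.0 - 312| = 256.0°
Since > 180°: 360 - 256.0 = 104.0°

104.0°


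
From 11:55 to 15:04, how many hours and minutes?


End time in minutes: 15×60 + 4 = 904
Start time in minutes: 11×60 + 55 = 715
Difference = 904 - 715 = 189 minutes
= 3 hours 9 minutes

3h 9m


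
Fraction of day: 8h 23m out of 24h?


Total minutes: 8×60 + 23 = 503
Day = 24×60 = 1440 minutes
Fraction = 503/1440 ≈ 0.3493
As a percentage: 503/1440 × 100 ≈ 34.93%

0.3493 (34.93%)


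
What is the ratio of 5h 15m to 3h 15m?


21:13 (1.62)

Duration 1: 315 minutes
Duration 2: 195 minutes
Ratio = 315:195
GCD = 15
Simplified = 21:13
As a decimal: 21/13 ≈ 1.62


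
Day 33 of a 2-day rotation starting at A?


Shift A

Shifts: A, B
Start: A (index 0)
Day 33: (0 + 33 - 1) mod 2
= 32 mod 2
= 0
Index 0 → shift A


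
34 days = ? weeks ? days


Weeks: 34 ÷ 7 = 4 remainder 6

4 weeks 6 days


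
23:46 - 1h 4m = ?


Start: 1426 minutes from midnight
Subtract: 64 minutes
Remaining: 1426 - 64 = 1362
Hours: 22, Minutes: 42

22:42


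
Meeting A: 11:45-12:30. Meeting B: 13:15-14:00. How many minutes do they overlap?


Meeting A: 705-750 (in minutes from midnight)
Meeting B: 795-840
Overlap start = max(705, 795) = 795
Overlap end = min(750, 840) = 750
Overlap = max(0, 750 - 795) = 0 min

0 minutes


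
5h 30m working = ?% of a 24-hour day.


Time: 330 minutes
Day: 1440 minutes
Percentage = (330/1440) × 100 ≈ 22.9%

22.9%


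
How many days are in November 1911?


30 days

Month: November (month 11)
November has 30 days


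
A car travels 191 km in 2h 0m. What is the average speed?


95.5 km/h

Distance: 191 km
Time: 2 hours
Speed = 191 / 2 = 95.5 km/h


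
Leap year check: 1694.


No

Rules: divisible by 4 AND (not by 100 OR by 400)
1694 ÷ 4 = 423 remainder 2 → not divisible by 4
Not divisible by 4 → not a leap year


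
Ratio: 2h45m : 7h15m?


11:29 (0.38)

Duration 1: 165 minutes
Duration 2: 435 minutes
Ratio = 165:435
GCD = 15
Simplified = 11:29
As a decimal: 11/29 ≈ 0.38


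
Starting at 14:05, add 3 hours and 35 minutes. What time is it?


Start: 845 minutes from midnight
Add: 215 minutes
Total: 1060 minutes
Hours: 1060 ÷ 60 = 17 remainder 40

17:40


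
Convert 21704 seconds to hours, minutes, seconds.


Hours: 21704 ÷ 3600 = 6 remainder 104
Minutes: 104 ÷ 60 = 1 remainder 44
Seconds: 44

6h 1m 44s


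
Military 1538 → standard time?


Hour: 15
15 - 12 = 3 → PM

3:38 PM


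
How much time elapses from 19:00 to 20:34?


End time in minutes: 20×60 + 34 = 1234
Start time in minutes: 19×60 + 0 = 1140
Difference = 1234 - 1140 = 94 minutes
= 1 hours 34 minutes

1h 34m


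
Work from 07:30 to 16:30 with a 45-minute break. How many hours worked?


8h 15m (495 minutes)

Total time = (16×60+30) - (7×60+30)
= 990 - 450 = 540 min
Minus break: 540 - 45 = 495 min
= 8h 15m


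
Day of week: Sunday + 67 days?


Thursday

Start: Sunday (index 6)
(6 + 67) mod 7
= 73 mod 7
= 3
Index 3 → Thursday


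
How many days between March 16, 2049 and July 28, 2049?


134 days

From March 16, 2049 to July 28, 2049
Rest of March 2049: 31 - 16 = 15
Full months: April 30, May 31, June 30
Days into July 2049: 28
Total = 15 + 30 + 31 + 30 + 28 = 134 days


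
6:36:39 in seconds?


Hours: 6 × 3600 = 21600
Minutes: 36 × 60 = 2160
Seconds: 39
Total = 21600 + 2160 + 39 = 23799

23799 seconds


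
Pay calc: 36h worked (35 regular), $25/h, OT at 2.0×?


$925.00

Regular: 35h × $25 = $875.00
Overtime: 36 - 35 = 1h
OT pay: 1h × $25 × 2.0 = $50.00
Total = $875.00 + $50.00 = $925.00


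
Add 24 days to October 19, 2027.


November 12, 2027

Start: October 19, 2027
Add 24 days
October 19 → November 1: 31 - 19 + 1 = 13 days (24 - 13 = 11 left)
November 1 + 11 = November 12, 2027


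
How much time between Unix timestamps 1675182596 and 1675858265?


675669 seconds (187.7 hours / 7.82 days)

Difference = 1675858265 - 1675182596 = 675669 seconds
In hours: 675669 / 3600 ≈ 187.7
In days: 675669 / 86400 ≈ 7.82


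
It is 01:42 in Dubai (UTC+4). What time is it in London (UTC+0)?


Time difference = UTC+0 - UTC+4 = -4 hours
New hour = (1 -4) mod 24
= -3 mod 24 = 21
Minutes unchanged → 21:42; -3 < 0 → previous day

21:42 (previous day)


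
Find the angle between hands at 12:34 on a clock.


173.0°

Hour hand (12 ≡ 0 on the dial): 0×30 + 34×0.5 = 17.0°
Minute hand = 34×6 = 204°
Difference = |17.0 - 204| = 187.0°
Since > 180°: 360 - 187.0 = 173.0°


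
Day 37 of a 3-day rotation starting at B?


Shifts: A, B, C
Start: B (index 1)
Day 37: (1 + 37 - 1) mod 3
= 37 mod 3
= 1
Index 1 → shift B

Shift B


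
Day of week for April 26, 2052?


Friday

Zeller's congruence:
q=26, m=4, k=52, j=20
h = (26 + ⌊13×5/5⌋ + 52 + ⌊52/4⌋ + ⌊20/4⌋ - 2×20) mod 7
= (26 + 13 + 52 + 13 + 5 - 40) mod 7
= 69 mod 7 = 6
h=6 → Friday


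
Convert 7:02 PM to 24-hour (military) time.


19:02

Input: 7:02 PM
PM: 7 + 12 = 19


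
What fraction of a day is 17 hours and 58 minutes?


Total minutes: 17×60 + 58 = 1078
Day = 24×60 = 1440 minutes
Fraction = 1078/1440 ≈ 0.7486
As a percentage: 1078/1440 × 100 ≈ 74.86%

0.7486 (74.86%)


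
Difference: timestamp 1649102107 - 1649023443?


78664 seconds (21.9 hours / 0.91 days)

Difference = 1649102107 - 1649023443 = 78664 seconds
In hours: 78664 / 3600 ≈ 21.9
In days: 78664 / 86400 ≈ 0.91


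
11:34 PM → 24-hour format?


Input: 11:34 PM
PM: 11 + 12 = 23

23:34


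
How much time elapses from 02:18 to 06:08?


3h 50m

End time in minutes: 6×60 + 8 = 368
Start time in minutes: 2×60 + 18 = 138
Difference = 368 - 138 = 230 minutes
= 3 hours 50 minutes


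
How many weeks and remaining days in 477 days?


Weeks: 477 ÷ 7 = 68 remainder 1

68 weeks 1 days


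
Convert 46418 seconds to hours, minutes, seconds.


12h 53m 38s

Hours: 46418 ÷ 3600 = 12 remainder 3218
Minutes: 3218 ÷ 60 = 53 remainder 38
Seconds: 38


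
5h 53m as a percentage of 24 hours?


0.2451 (24.51%)

Total minutes: 5×60 + 53 = 353
Day = 24×60 = 1440 minutes
Fraction = 353/1440 ≈ 0.2451
As a percentage: 353/1440 × 100 ≈ 24.51%


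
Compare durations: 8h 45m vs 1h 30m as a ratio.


Duration 1: 525 minutes
Duration 2: 90 minutes
Ratio = 525:90
GCD = 15
Simplified = 35:6
As a decimal: 35/6 ≈ 5.83

35:6 (5.83)


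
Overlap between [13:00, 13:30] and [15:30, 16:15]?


Meeting A: 780-810 (in minutes from midnight)
Meeting B: 930-975
Overlap start = max(780, 930) = 930
Overlap end = min(810, 975) = 810
Overlap = max(0, 810 - 930) = 0 min

0 minutes


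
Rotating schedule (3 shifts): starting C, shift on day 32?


Shift A

Shifts: A, B, C
Start: C (index 2)
Day 32: (2 + 32 - 1) mod 3
= 33 mod 3
= 0
Index 0 → shift A


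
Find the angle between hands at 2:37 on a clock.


143.5°

Hour hand = 2×30 + 37×0.5 = 78.5°
Minute hand = 37×6 = 222°
Difference = |78.5 - 222| = 143.5°


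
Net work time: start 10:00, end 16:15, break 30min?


5h 45m (345 minutes)

Total time = (16×60+15) - (10×60+0)
= 975 - 600 = 375 min
Minus break: 375 - 30 = 345 min
= 5h 45m


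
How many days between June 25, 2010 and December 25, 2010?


From June 25, 2010 to December 25, 2010
Rest of June 2010: 30 - 25 = 5
Full months: July 31, August 31, September 30, October 31, November 30
Days into December 2010: 25
Total = 5 + 31 + 31 + 30 + 31 + 30 + 25 = 183 days

183 days


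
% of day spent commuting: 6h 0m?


Time: 360 minutes
Day: 1440 minutes
Percentage = (360/1440) × 100 = 25.0%

25.0%


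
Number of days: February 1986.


28 days

Month: February (month 2)
February: 28 or 29 (leap year)
1986 leap year? No


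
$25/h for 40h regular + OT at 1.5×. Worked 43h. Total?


Regular: 40h × $25 = $1000.00
Overtime: 43 - 40 = 3h
OT pay: 3h × $25 × 1.5 = $112.50
Total = $1000.00 + $112.50 = $1112.50

$1112.50


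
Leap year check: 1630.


Rules: divisible by 4 AND (not by 100 OR by 400)
1630 ÷ 4 = 407 remainder 2 → not divisible by 4
Not divisible by 4 → not a leap year

No


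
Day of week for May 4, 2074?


Friday

Zeller's congruence:
q=4, m=5, k=74, j=20
h = (4 + ⌊13×6/5⌋ + 74 + ⌊74/4⌋ + ⌊20/4⌋ - 2×20) mod 7
= (4 + 15 + 74 + 18 + 5 - 40) mod 7
= 76 mod 7 = 6
h=6 → Friday


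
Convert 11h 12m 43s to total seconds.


40363 seconds

Hours: 11 × 3600 = 39600
Minutes: 12 × 60 = 720
Seconds: 43
Total = 39600 + 720 + 43 = 40363


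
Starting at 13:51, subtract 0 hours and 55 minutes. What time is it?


Start: 831 minutes from midnight
Subtract: 55 minutes
Remaining: 831 - 55 = 776
Hours: 12, Minutes: 56

12:56


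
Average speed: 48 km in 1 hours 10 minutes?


Distance: 48 km
Time: 1h 10m = 70 min = 70/60 = 7/6 hours
Speed = 48 ÷ (7/6) = 48 × 6 / 7 = 288/7 ≈ 41.1 km/h

41.1 km/h


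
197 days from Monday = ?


Start: Monday (index 0)
(0 + 197) mod 7
= 197 mod 7
= 1
Index 1 → Tuesday

Tuesday


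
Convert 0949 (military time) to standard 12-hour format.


Hour: 9
9 < 12 → AM

9:49 AM


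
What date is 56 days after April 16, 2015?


Start: April 16, 2015
Add 56 days
April 16 → May 1: 30 - 16 + 1 = 15 days (56 - 15 = 41 left)
May 1 → June 1: 31 - 1 + 1 = 31 days (41 - 31 = 10 left)
June 1 + 10 = June 11, 2015

June 11, 2015


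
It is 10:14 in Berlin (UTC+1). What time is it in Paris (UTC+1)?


Time difference = UTC+1 - UTC+1 = +0 hours
New hour = (10 + 0) mod 24
= 10 mod 24 = 10
Minutes unchanged → 10:14

10:14


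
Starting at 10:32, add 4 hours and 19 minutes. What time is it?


14:51

Start: 632 minutes from midnight
Add: 259 minutes
Total: 891 minutes
Hours: 891 ÷ 60 = 14 remainder 51


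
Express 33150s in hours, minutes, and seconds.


9h 12m 30s

Hours: 33150 ÷ 3600 = 9 remainder 750
Minutes: 750 ÷ 60 = 12 remainder 30
Seconds: 30


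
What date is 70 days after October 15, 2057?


Start: October 15, 2057
Add 70 days
October 15 → November 1: 31 - 15 + 1 = 17 days (70 - 17 = 53 left)
November 1 → December 1: 30 - 1 + 1 = 30 days (53 - 30 = 23 left)
December 1 + 23 = December 24, 2057

December 24, 2057


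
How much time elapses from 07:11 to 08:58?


End time in minutes: 8×60 + 58 = 538
Start time in minutes: 7×60 + 11 = 431
Difference = 538 - 431 = 107 minutes
= 1 hours 47 minutes

1h 47m


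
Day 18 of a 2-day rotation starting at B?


Shift A

Shifts: A, B
Start: B (index 1)
Day 18: (1 + 18 - 1) mod 2
= 18 mod 2
= 0
Index 0 → shift A


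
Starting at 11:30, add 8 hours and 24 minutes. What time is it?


Start: 690 minutes from midnight
Add: 504 minutes
Total: 1194 minutes
Hours: 1194 ÷ 60 = 19 remainder 54

19:54


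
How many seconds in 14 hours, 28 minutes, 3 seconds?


Hours: 14 × 3600 = 50400
Minutes: 28 × 60 = 1680
Seconds: 3
Total = 50400 + 1680 + 3 = 52083

52083 seconds


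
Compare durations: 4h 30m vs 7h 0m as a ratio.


Duration 1: 270 minutes
Duration 2: 420 minutes
Ratio = 270:420
GCD = 30
Simplified = 9:14
As a decimal: 9/14 ≈ 0.64

9:14 (0.64)


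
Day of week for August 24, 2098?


Sunday

Zeller's congruence:
q=24, m=8, k=98, j=20
h = (24 + ⌊13×9/5⌋ + 98 + ⌊98/4⌋ + ⌊20/4⌋ - 2×20) mod 7
= (24 + 23 + 98 + 24 + 5 - 40) mod 7
= 134 mod 7 = 1
h=1 → Sunday


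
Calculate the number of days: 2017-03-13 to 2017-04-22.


40 days

From March 13, 2017 to April 22, 2017
Rest of March 2017: 31 - 13 = 18
Days into April 2017: 22
Total = 18 + 22 = 40 days


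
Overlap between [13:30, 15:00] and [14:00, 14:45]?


Meeting A: 810-900 (in minutes from midnight)
Meeting B: 840-885
Overlap start = max(810, 840) = 840
Overlap end = min(900, 885) = 885
Overlap = max(0, 885 - 840) = 45 min

45 minutes


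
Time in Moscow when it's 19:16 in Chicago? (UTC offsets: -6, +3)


Time difference = UTC+3 - UTC-6 = +9 hours
New hour = (19 + 9) mod 24
= 28 mod 24 = 4
Minutes unchanged → 04:16; 28 ≥ 24 → next day

04:16 (next day)


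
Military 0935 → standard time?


9:35 AM

Hour: 9
9 < 12 → AM


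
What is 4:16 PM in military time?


16:16

Input: 4:16 PM
PM: 4 + 12 = 16


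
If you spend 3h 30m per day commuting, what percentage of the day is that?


14.6%

Time: 210 minutes
Day: 1440 minutes
Percentage = (210/1440) × 100 ≈ 14.6%


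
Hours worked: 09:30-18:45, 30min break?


Total time = (18×60+45) - (9×60+30)
= 1125 - 570 = 555 min
Minus break: 555 - 30 = 525 min
= 8h 45m

8h 45m (525 minutes)


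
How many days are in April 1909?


Month: April (month 4)
April has 30 days

30 days


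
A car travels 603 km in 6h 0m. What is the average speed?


Distance: 603 km
Time: 6 hours
Speed = 603 / 6 = 100.5 km/h

100.5 km/h


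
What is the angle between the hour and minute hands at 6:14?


103.0°

Hour hand = 6×30 + 14×0.5 = 187.0°
Minute hand = 14×6 = 84°
Difference = |187.0 - 84| = 103.0°


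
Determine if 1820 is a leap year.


Yes

Rules: divisible by 4 AND (not by 100 OR by 400)
1820 ÷ 4 = 455 exactly → divisible by 4
1820 ÷ 100 = 18 remainder 20 → not divisible by 100
Divisible by 4 but not by 100 → leap year


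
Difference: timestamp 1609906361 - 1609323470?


Difference = 1609906361 - 1609323470 = 582891 seconds
In hours: 582891 / 3600 ≈ 161.9
In days: 582891 / 86400 ≈ 6.75

582891 seconds (161.9 hours / 6.75 days)


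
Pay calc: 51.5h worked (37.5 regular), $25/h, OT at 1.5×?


Regular: 37.5h × $25 = $937.50
Overtime: 51.5 - 37.5 = 14.0h
OT pay: 14.0h × $25 × 1.5 = $525.00
Total = $937.50 + $525.00 = $1462.50

$1462.50


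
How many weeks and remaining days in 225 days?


32 weeks 1 days

Weeks: 225 ÷ 7 = 32 remainder 1


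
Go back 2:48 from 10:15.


Start: 615 minutes from midnight
Subtract: 168 minutes
Remaining: 615 - 168 = 447
Hours: 7, Minutes: 27

07:27


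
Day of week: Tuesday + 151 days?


Saturday

Start: Tuesday (index 1)
(1 + 151) mod 7
= 152 mod 7
= 5
Index 5 → Saturday


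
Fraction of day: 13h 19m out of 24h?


0.5549 (55.49%)

Total minutes: 13×60 + 19 = 799
Day = 24×60 = 1440 minutes
Fraction = 799/1440 ≈ 0.5549
As a percentage: 799/1440 × 100 ≈ 55.49%


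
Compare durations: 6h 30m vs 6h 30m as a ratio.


1:1 (1.00)

Duration 1: 390 minutes
Duration 2: 390 minutes
Ratio = 390:390
GCD = 390
Simplified = 1:1
As a decimal: 1/1 = 1.00


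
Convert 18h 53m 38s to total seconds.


Hours: 18 × 3600 = 64800
Minutes: 53 × 60 = 3180
Seconds: 38
Total = 64800 + 3180 + 38 = 68018

68018 seconds


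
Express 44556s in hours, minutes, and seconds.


Hours: 44556 ÷ 3600 = 12 remainder 1356
Minutes: 1356 ÷ 60 = 22 remainder 36
Seconds: 36

12h 22m 36s


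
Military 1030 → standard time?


Hour: 10
10 < 12 → AM

10:30 AM


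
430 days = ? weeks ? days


61 weeks 3 days

Weeks: 430 ÷ 7 = 61 remainder 3


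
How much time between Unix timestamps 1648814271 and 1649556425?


742154 seconds (206.2 hours / 8.59 days)

Difference = 1649556425 - 1648814271 = 742154 seconds
In hours: 742154 / 3600 ≈ 206.2
In days: 742154 / 86400 ≈ 8.59


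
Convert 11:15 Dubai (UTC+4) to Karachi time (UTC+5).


Time difference = UTC+5 - UTC+4 = +1 hours
New hour = (11 + 1) mod 24
= 12 mod 24 = 12
Minutes unchanged → 12:15

12:15


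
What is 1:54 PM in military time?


13:54

Input: 1:54 PM
PM: 1 + 12 = 13


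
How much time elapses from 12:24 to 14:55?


2h 31m

End time in minutes: 14×60 + 55 = 895
Start time in minutes: 12×60 + 24 = 744
Difference = 895 - 744 = 151 minutes
= 2 hours 31 minutes


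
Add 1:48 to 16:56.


18:44

Start: 1016 minutes from midnight
Add: 108 minutes
Total: 1124 minutes
Hours: 1124 ÷ 60 = 18 remainder 44


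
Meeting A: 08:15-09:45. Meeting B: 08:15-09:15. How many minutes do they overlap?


60 minutes

Meeting A: 495-585 (in minutes from midnight)
Meeting B: 495-555
Overlap start = max(495, 495) = 495
Overlap end = min(585, 555) = 555
Overlap = max(0, 555 - 495) = 60 min


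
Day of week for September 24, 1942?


Thursday

Zeller's congruence:
q=24, m=9, k=42, j=19
h = (24 + ⌊13×10/5⌋ + 42 + ⌊42/4⌋ + ⌊19/4⌋ - 2×19) mod 7
= (24 + 26 + 42 + 10 + 4 - 38) mod 7
= 68 mod 7 = 5
h=5 → Thursday


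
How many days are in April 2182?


Month: April (month 4)
April has 30 days

30 days


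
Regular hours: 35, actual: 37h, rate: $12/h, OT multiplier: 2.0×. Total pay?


Regular: 35h × $12 = $420.00
Overtime: 37 - 35 = 2h
OT pay: 2h × $12 × 2.0 = $48.00
Total = $420.00 + $48.00 = $468.00

$468.00


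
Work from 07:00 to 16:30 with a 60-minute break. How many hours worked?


8h 30m (510 minutes)

Total time = (16×60+30) - (7×60+0)
= 990 - 420 = 570 min
Minus break: 570 - 60 = 510 min
= 8h 30m


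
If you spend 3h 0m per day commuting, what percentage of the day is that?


12.5%

Time: 180 minutes
Day: 1440 minutes
Percentage = (180/1440) × 100 = 12.5%


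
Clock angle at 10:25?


162.5°

Hour hand = 10×30 + 25×0.5 = 312.5°
Minute hand = 25×6 = 150°
Difference = |312.5 - 150| = 162.5°


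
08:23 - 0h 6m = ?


Start: 503 minutes from midnight
Subtract: 6 minutes
Remaining: 503 - 6 = 497
Hours: 8, Minutes: 17

08:17


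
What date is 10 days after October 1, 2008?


Start: October 1, 2008
Add 10 days
October 1 + 10 = October 11, 2008

October 11, 2008


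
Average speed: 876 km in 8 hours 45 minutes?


Distance: 876 km
Time: 8h 45m = 525 min = 525/60 = 35/4 hours
Speed = 876 ÷ (35/4) = 876 × 4 / 35 = 3504/35 ≈ 100.1 km/h

100.1 km/h


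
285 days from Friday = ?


Wednesday

Start: Friday (index 4)
(4 + 285) mod 7
= 289 mod 7
= 2
Index 2 → Wednesday


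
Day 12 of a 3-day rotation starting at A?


Shift C

Shifts: A, B, C
Start: A (index 0)
Day 12: (0 + 12 - 1) mod 3
= 11 mod 3
= 2
Index 2 → shift C


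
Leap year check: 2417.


No

Rules: divisible by 4 AND (not by 100 OR by 400)
2417 ÷ 4 = 604 remainder 1 → not divisible by 4
Not divisible by 4 → not a leap year


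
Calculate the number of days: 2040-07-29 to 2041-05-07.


From July 29, 2040 to May 7, 2041
Rest of July 2040: 31 - 29 = 2
Full months: August 31, September 30, October 31, November 30, December 31, January 31, February 2041 28, March 31, April 30
Days into May 2041: 7
Total = 2 + 31 + 30 + 31 + 30 + 31 + 31 + 28 + 31 + 30 + 7 = 282 days

282 days


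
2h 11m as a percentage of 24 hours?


Total minutes: 2×60 + 11 = 131
Day = 24×60 = 1440 minutes
Fraction = 131/1440 ≈ 0.0910
As a percentage: 131/1440 × 100 ≈ 9.10%

0.0910 (9.10%)


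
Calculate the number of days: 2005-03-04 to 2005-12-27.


From March 4, 2005 to December 27, 2005
Rest of March 2005: 31 - 4 = 27
Full months: April 30, May 31, June 30, July 31, August 31, September 30, October 31, November 30
Days into December 2005: 27
Total = 27 + 30 + 31 + 30 + 31 + 31 + 30 + 31 + 30 + 27 = 298 days

298 days


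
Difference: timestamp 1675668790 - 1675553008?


Difference = 1675668790 - 1675553008 = 115782 seconds
In hours: 115782 / 3600 ≈ 32.2
In days: 115782 / 86400 ≈ 1.34

115782 seconds (32.2 hours / 1.34 days)


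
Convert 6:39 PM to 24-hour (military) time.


Input: 6:39 PM
PM: 6 + 12 = 18

18:39


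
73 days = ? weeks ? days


10 weeks 3 days

Weeks: 73 ÷ 7 = 10 remainder 3


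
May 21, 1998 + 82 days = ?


August 11, 1998

Start: May 21, 1998
Add 82 days
May 21 → June 1: 31 - 21 + 1 = 11 days (82 - 11 = 71 left)
June 1 → July 1: 30 - 1 + 1 = 30 days (71 - 30 = 41 left)
July 1 → August 1: 31 - 1 + 1 = 31 days (41 - 31 = 10 left)
August 1 + 10 = August 11, 1998


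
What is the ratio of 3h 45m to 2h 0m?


Duration 1: 225 minutes
Duration 2: 120 minutes
Ratio = 225:120
GCD = 15
Simplified = 15:8
As a decimal: 15/8 ≈ 1.88

15:8 (1.88)


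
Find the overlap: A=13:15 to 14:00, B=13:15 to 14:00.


Meeting A: 795-840 (in minutes from midnight)
Meeting B: 795-840
Overlap start = max(795, 795) = 795
Overlap end = min(840, 840) = 840
Overlap = max(0, 840 - 795) = 45 min

45 minutes


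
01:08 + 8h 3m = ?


09:11

Start: 68 minutes from midnight
Add: 483 minutes
Total: 551 minutes
Hours: 551 ÷ 60 = 9 remainder 11


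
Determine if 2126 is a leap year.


Rules: divisible by 4 AND (not by 100 OR by 400)
2126 ÷ 4 = 531 remainder 2 → not divisible by 4
Not divisible by 4 → not a leap year

No


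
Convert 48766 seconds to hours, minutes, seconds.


13h 32m 46s

Hours: 48766 ÷ 3600 = 13 remainder 1966
Minutes: 1966 ÷ 60 = 32 remainder 46
Seconds: 46


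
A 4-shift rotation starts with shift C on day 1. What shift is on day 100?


Shift B

Shifts: A, B, C, D
Start: C (index 2)
Day 100: (2 + 100 - 1) mod 4
= 101 mod 4
= 1
Index 1 → shift B


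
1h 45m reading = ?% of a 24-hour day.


7.3%

Time: 105 minutes
Day: 1440 minutes
Percentage = (105/1440) × 100 ≈ 7.3%


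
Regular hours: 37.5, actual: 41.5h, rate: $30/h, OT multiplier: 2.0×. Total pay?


Regular: 37.5h × $30 = $1125.00
Overtime: 41.5 - 37.5 = 4.0h
OT pay: 4.0h × $30 × 2.0 = $240.00
Total = $1125.00 + $240.00 = $1365.00

$1365.00


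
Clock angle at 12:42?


Hour hand (12 ≡ 0 on the dial): 0×30 + 42×0.5 = 21.0°
Minute hand = 42×6 = 252°
Difference = |21.0 - 252| = 231.0°
Since > 180°: 360 - 231.0 = 129.0°

129.0°


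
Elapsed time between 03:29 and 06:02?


2h 33m

End time in minutes: 6×60 + 2 = 362
Start time in minutes: 3×60 + 29 = 209
Difference = 362 - 209 = 153 minutes
= 2 hours 33 minutes


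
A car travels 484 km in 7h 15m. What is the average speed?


Distance: 484 km
Time: 7h 15m = 435 min = 435/60 = 29/4 hours
Speed = 484 ÷ (29/4) = 484 × 4 / 29 = 1936/29 ≈ 66.8 km/h

66.8 km/h
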